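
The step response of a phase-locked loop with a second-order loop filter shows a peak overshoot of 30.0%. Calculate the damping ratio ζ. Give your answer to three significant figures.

ζ ≈ 0.358

Inverting the overshoot relation: ζ = |ln 0.300|/√(π² + ln²0.300) = 0.358.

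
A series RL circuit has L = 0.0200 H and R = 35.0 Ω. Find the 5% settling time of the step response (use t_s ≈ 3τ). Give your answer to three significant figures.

τ = L/R = 0.0200/35.0 = 0.000571 s.
t_s ≈ 3τ = 0.00171 s.

t_s ≈ 0.00171 s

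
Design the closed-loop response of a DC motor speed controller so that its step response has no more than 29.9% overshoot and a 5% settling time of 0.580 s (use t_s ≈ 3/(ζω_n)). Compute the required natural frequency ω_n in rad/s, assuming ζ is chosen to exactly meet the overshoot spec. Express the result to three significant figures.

ω_n ≈ 14.4 rad/s

From %OS = 100·exp(−πζ/√(1−ζ²)), invert to get ζ = −ln(OS)/√(π² + ln²(OS)) with OS = 0.299.
−ln 0.299 = 1.207, so ζ = 1.207/√(π² + 1.458) = 0.359.
Then ω_n = 3/(ζ t_s) = 3/(0.359 × 0.580) = 14.4 rad/s.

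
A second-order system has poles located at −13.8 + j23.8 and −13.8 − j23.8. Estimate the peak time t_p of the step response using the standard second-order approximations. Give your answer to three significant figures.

t_p = π/ω_d with ω_d = 23.8 (the imaginary part), so t_p = 0.132 s.

t_p ≈ 0.132 s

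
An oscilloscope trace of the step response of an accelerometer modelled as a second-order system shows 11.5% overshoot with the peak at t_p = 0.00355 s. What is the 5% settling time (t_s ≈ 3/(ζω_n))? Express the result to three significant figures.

ζ from %OS: ζ = |ln 0.115|/√(π²+ln²0.115) = 0.567.
From t_p = π/ω_d, ω_d = π/0.00355 = 885 rad/s, so ω_n = ω_d/√(1−ζ²) = 1070 rad/s.
t_s ≈ 3/(ζω_n) = 3/(0.567·1070) = 0.00492 s.

t_s ≈ 0.00492 s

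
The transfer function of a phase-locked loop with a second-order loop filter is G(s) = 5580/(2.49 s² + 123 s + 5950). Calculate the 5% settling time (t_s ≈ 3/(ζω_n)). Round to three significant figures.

t_s ≈ 0.121 s

Dividing through by 2.49: denominator becomes s² + 49.40 s + 2390.
So ω_n = √2390 = 48.9 rad/s and ζ = 49.40/(2·48.9) = 0.505.
t_s ≈ 3/(ζω_n) = 0.121 s.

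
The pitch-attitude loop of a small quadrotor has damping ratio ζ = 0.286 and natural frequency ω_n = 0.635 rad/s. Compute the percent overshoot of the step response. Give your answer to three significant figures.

%OS ≈ 39.2%

For an underdamped second-order system, %OS = 100·exp(−πζ/√(1−ζ²)).
πζ/√(1−ζ²) = π·0.286/√(1−0.0818) = 0.9377, so %OS = 100·e^(−0.9377) = 39.2%.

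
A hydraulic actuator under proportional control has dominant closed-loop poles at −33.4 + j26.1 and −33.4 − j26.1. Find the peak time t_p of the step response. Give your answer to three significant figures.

t_p = π/ω_d with ω_d = 26.1 (the imaginary part), so t_p = 0.120 s.

t_p ≈ 0.120 s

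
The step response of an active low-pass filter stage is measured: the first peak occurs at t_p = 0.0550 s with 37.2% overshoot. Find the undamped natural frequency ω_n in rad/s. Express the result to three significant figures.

From the overshoot, ζ = −ln(OS)/√(π²+ln²(OS)) = 0.300.
From t_p = π/ω_d, ω_d = π/0.0550 = 57.1 rad/s, so ω_n = ω_d/√(1−ζ²) = 59.9 rad/s.

ω_n ≈ 59.9 rad/s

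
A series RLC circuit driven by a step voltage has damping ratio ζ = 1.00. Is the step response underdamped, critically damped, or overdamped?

critically damped

Since ζ = 1, the system is critically damped.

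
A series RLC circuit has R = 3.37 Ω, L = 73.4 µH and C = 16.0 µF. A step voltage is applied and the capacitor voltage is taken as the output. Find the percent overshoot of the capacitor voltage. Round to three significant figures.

%OS ≈ 1.83%

For a series RLC circuit (capacitor voltage as output), ω_n = 1/√(LC) = 1/√(73.4 µH · 16.0 µF) = 29200 rad/s.
ζ = (R/2)·√(C/L) = (3.37/2)·√(16.0 µF/73.4 µH) = 0.787.
%OS = 100 e^{−πζ/√(1−ζ²)} with ζ = 0.787 gives 1.83%.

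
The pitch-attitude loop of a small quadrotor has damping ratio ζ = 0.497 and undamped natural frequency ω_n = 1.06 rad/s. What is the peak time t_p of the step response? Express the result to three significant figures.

t_p ≈ 3.42 s

The damped frequency is ω_d = ω_n√(1−ζ²) = 1.06·√(1−0.247) = 0.920 rad/s.
Peak time t_p = π/ω_d = π/0.920 = 3.42 s.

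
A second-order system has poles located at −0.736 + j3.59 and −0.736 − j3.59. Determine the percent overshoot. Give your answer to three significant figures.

With σ = 0.736, ω_d = 3.59: ω_n = √(σ²+ω_d²) = 3.66 rad/s, ζ = σ/ω_n = 0.201.
Overshoot: exp(−π·0.201/√(1−0.201²)) = 0.525, i.e. 52.5%.

%OS ≈ 52.5%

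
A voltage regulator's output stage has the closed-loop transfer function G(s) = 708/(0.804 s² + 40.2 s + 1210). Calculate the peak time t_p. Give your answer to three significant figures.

Dividing through by 0.804: denominator becomes s² + 50.00 s + 1505.
So ω_n = √1505 = 38.8 rad/s and ζ = 50.00/(2·38.8) = 0.644.
The damped frequency ω_d = ω_n√(1−ζ²) = 29.7 rad/s. t_p = π/ω_d = 0.106 s.

t_p ≈ 0.106 s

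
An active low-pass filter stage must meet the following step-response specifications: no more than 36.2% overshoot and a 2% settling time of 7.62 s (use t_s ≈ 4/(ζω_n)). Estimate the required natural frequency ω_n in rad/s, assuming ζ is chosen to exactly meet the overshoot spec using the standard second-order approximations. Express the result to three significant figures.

ω_n ≈ 1.71 rad/s

ζ = −ln(OS)/√(π² + (ln OS)²). With OS = 0.362, ln OS = −1.016 and ζ = 1.016/3.302 = 0.308.
From t_s ≈ 4/(ζω_n): ω_n = 4/(ζ·t_s) = 4/(0.308·7.62) = 1.71 rad/s.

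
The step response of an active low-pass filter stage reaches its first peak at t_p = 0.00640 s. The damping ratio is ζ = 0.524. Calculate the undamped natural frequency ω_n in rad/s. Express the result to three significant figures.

ω_n ≈ 576 rad/s

Peak time t_p = π/ω_d, so ω_d = π/t_p = π/0.00640 = 491 rad/s.
ω_n = ω_d/√(1−ζ²) = 491/√0.725 = 576 rad/s.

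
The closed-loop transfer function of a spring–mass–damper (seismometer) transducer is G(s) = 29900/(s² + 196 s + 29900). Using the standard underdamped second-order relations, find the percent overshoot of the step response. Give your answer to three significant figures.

ω_n = √29900 = 173 rad/s; ζ = 196/(2·173) = 0.567.
%OS = 100 e^{−πζ/√(1−ζ²)} with ζ = 0.567 gives 11.5%.

%OS ≈ 11.5%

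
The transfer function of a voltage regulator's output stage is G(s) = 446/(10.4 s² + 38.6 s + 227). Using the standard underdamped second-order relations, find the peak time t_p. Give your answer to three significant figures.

Dividing through by 10.4: denominator becomes s² + 3.712 s + 21.83.
So ω_n = √21.83 = 4.67 rad/s and ζ = 3.712/(2·4.67) = 0.397.
ω_d = 4.67·√(1 − 0.397²) = 4.29 rad/s. t_p = π/ω_d = 0.733 s.

t_p ≈ 0.733 s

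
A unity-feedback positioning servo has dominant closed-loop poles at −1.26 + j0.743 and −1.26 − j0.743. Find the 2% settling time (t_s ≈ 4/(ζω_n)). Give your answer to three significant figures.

For poles at −σ ± jω_d, ζω_n = σ = 1.26, so t_s ≈ 4/σ = 3.17 s.

t_s ≈ 3.17 s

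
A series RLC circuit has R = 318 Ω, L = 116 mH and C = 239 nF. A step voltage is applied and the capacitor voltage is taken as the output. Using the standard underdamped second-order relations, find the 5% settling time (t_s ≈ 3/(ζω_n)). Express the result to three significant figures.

For a series RLC circuit (capacitor voltage as output), ω_n = 1/√(LC) = 1/√(116 mH · 239 nF) = 6010 rad/s.
ζ = (R/2)·√(C/L) = (318/2)·√(239 nF/116 mH) = 0.228.
t_s ≈ 3/(ζω_n) = 0.00219 s.

t_s ≈ 0.00219 s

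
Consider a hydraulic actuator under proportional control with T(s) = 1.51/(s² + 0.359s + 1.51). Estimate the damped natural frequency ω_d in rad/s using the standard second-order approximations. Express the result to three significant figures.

ω_d ≈ 1.22 rad/s

Comparing the denominator to s² + 2ζω_n s + ω_n²: ω_n = √1.51 = 1.23 rad/s, and 2ζω_n = 0.359 so ζ = 0.359/(2·1.23) = 0.146.
ω_d = 1.23·√(1 − 0.146²) = 1.22 rad/s.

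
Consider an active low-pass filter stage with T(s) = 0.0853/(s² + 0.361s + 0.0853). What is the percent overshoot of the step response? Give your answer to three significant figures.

ω_n = √0.0853 = 0.292 rad/s; ζ = 0.361/(2·0.292) = 0.618.
%OS = 100·exp(−πζ/√(1−ζ²)) = 8.46%.

%OS ≈ 8.46%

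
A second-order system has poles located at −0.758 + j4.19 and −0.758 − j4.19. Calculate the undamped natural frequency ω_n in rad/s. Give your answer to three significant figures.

ω_n ≈ 4.26 rad/s

With σ = 0.758, ω_d = 4.19: ω_n = √(σ²+ω_d²) = 4.26 rad/s, ζ = σ/ω_n = 0.178.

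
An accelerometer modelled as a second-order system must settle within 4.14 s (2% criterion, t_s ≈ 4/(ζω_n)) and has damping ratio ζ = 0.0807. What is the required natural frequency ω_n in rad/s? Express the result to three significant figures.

ω_n ≈ 12.0 rad/s

Rearranging t_s ≈ 4/(ζω_n) gives ω_n = 4/(ζ·t_s) = 4/(0.0807 × 4.14) = 12.0 rad/s.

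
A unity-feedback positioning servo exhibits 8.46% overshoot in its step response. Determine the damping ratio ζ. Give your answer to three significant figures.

From %OS = 100·exp(−πζ/√(1−ζ²)), invert to get ζ = −ln(OS)/√(π² + ln²(OS)) with OS = 0.0846.
−ln 0.0846 = 2.470, so ζ = 2.470/√(π² + 6.100) = 0.618.

ζ ≈ 0.618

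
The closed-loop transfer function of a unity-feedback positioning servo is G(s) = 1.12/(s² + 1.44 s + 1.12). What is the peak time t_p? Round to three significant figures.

t_p ≈ 4.05 s

ω_n = √1.12 = 1.06 rad/s; ζ = 1.44/(2·1.06) = 0.680.
ω_d = 1.06·√(1 − 0.680²) = 0.776 rad/s. Then t_p = π/ω_d = 4.05 s.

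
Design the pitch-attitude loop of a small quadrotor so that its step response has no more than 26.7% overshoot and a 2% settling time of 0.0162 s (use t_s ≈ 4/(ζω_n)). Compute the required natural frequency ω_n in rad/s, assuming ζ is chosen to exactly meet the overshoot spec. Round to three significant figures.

ω_n ≈ 637 rad/s

From %OS = 100·exp(−πζ/√(1−ζ²)), invert to get ζ = −ln(OS)/√(π² + ln²(OS)) with OS = 0.267.
−ln 0.267 = 1.321, so ζ = 1.321/√(π² + 1.744) = 0.387.
From t_s ≈ 4/(ζω_n): ω_n = 4/(ζ·t_s) = 4/(0.387·0.0162) = 637 rad/s.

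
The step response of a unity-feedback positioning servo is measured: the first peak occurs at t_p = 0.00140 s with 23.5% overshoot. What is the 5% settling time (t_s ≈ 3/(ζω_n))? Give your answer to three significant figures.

The overshoot fixes ζ = −ln(OS)/√(π²+ln²(OS)) = 0.419.
From t_p = π/ω_d, ω_d = π/0.00140 = 2240 rad/s, so ω_n = ω_d/√(1−ζ²) = 2470 rad/s.
t_s ≈ 3/(ζω_n) = 3/(0.419·2470) = 0.00290 s.

t_s ≈ 0.00290 s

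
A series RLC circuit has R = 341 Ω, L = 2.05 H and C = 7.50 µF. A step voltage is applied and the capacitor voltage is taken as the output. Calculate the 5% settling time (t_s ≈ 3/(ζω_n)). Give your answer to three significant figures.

t_s ≈ 0.0361 s

For a series RLC circuit (capacitor voltage as output), ω_n = 1/√(LC) = 1/√(2.05 H · 7.50 µF) = 255 rad/s.
ζ = (R/2)·√(C/L) = (341/2)·√(7.50 µF/2.05 H) = 0.326.
t_s ≈ 3/(ζω_n) = 0.0361 s.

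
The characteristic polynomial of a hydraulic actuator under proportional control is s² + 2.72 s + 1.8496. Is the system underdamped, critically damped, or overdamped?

a² − 4b = 2.72² − 4·1.8496 = 0 (repeated real root); the system is critically damped.

critically damped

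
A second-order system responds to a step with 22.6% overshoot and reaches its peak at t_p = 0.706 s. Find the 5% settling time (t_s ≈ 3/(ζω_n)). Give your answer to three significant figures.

The overshoot fixes ζ = −ln(OS)/√(π²+ln²(OS)) = 0.428.
t_p = π/ω_d ⇒ ω_d = 4.45 rad/s; then ω_n = ω_d/√(1−ζ²) = 4.92 rad/s.
t_s ≈ 3/(ζω_n) = 3/(0.428·4.92) = 1.42 s.

t_s ≈ 1.42 s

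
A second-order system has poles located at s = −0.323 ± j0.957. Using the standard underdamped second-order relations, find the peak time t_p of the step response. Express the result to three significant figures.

t_p ≈ 3.28 s

t_p = π/ω_d with ω_d = 0.957 (the imaginary part), so t_p = 3.28 s.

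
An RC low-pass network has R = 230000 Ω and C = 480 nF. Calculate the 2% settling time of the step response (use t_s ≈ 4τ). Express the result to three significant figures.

τ = RC = 230000 × 480 nF = 0.110 s.
t_s ≈ 4τ = 0.442 s.

t_s ≈ 0.442 s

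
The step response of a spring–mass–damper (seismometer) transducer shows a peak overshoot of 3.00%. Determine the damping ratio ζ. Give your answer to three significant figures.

ζ ≈ 0.745

From %OS = 100·exp(−πζ/√(1−ζ²)), invert to get ζ = −ln(OS)/√(π² + ln²(OS)) with OS = 0.0300.
−ln 0.0300 = 3.507, so ζ = 3.507/√(π² + 12.30) = 0.745.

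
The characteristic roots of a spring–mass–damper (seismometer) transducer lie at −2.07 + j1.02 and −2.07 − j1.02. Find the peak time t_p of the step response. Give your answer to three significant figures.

t_p = π/ω_d with ω_d = 1.02 (the imaginary part), so t_p = 3.08 s.

t_p ≈ 3.08 s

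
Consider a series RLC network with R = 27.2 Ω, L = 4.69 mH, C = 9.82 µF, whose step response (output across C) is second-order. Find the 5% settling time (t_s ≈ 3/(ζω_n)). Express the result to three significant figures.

For a series RLC circuit (capacitor voltage as output), ω_n = 1/√(LC) = 1/√(4.69 mH · 9.82 µF) = 4660 rad/s.
ζ = (R/2)·√(C/L) = (27.2/2)·√(9.82 µF/4.69 mH) = 0.622.
t_s ≈ 3/(ζω_n) = 0.00103 s.

t_s ≈ 0.00103 s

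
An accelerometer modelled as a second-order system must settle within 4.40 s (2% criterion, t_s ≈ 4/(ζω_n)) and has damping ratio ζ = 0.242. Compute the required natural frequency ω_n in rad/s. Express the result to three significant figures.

Rearranging t_s ≈ 4/(ζω_n) gives ω_n = 4/(ζ·t_s) = 4/(0.242 × 4.40) = 3.76 rad/s.

ω_n ≈ 3.76 rad/s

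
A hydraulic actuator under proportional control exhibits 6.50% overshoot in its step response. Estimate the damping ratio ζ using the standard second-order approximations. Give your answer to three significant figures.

ζ ≈ 0.656

ζ = −ln(OS)/√(π² + (ln OS)²). With OS = 0.0650, ln OS = −2.733 and ζ = 2.733/4.164 = 0.656.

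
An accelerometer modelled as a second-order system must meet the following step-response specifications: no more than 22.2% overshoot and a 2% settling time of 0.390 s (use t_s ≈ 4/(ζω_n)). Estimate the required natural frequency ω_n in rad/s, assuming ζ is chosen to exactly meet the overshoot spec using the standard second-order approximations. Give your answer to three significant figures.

ω_n ≈ 23.7 rad/s

Inverting the overshoot relation: ζ = |ln 0.222|/√(π² + ln²0.222) = 0.432.
Then ω_n = 4/(ζ t_s) = 4/(0.432 × 0.390) = 23.7 rad/s.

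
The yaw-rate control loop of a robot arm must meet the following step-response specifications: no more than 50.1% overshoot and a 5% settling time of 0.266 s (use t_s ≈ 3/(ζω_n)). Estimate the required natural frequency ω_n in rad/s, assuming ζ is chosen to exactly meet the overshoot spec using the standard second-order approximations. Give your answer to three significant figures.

ω_n ≈ 52.5 rad/s

ζ = −ln(OS)/√(π² + (ln OS)²). With OS = 0.501, ln OS = −0.6911 and ζ = 0.6911/3.217 = 0.215.
Then ω_n = 3/(ζ t_s) = 3/(0.215 × 0.266) = 52.5 rad/s.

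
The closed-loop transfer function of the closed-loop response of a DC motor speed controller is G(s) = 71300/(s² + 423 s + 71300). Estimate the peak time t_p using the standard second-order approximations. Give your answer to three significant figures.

ω_n = √71300 = 267 rad/s; ζ = 423/(2·267) = 0.792.
The damped frequency ω_d = ω_n√(1−ζ²) = 163 rad/s. Then t_p = π/ω_d = 0.0193 s.

t_p ≈ 0.0193 s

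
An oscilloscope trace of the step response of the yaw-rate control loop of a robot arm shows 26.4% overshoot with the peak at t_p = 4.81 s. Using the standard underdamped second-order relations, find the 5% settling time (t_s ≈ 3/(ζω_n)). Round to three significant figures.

The overshoot fixes ζ = −ln(OS)/√(π²+ln²(OS)) = 0.390.
From t_p = π/ω_d, ω_d = π/4.81 = 0.653 rad/s, so ω_n = ω_d/√(1−ζ²) = 0.709 rad/s.
t_s ≈ 3/(ζω_n) = 3/(0.390·0.709) = 10.8 s.

t_s ≈ 10.8 s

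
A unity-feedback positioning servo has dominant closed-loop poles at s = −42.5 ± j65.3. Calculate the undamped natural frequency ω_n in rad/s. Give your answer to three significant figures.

The poles are at −σ ± jω_d with σ = 42.5 and ω_d = 65.3, so ω_n = √(σ²+ω_d²) = 77.9 rad/s and ζ = σ/ω_n = 0.545.

ω_n ≈ 77.9 rad/s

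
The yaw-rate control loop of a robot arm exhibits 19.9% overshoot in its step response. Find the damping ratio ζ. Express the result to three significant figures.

Inverting the overshoot relation: ζ = |ln 0.199|/√(π² + ln²0.199) = 0.457.

ζ ≈ 0.457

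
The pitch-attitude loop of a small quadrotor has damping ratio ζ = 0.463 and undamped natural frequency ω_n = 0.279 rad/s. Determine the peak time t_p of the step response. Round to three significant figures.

t_p ≈ 12.7 s

The damped frequency is ω_d = ω_n√(1−ζ²) = 0.279·√(1−0.214) = 0.247 rad/s.
Peak time t_p = π/ω_d = π/0.247 = 12.7 s.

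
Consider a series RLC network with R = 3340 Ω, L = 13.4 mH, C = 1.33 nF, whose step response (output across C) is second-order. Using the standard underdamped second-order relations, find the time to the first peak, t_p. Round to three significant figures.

t_p ≈ 0.0000156 s

For a series RLC circuit (capacitor voltage as output), ω_n = 1/√(LC) = 1/√(13.4 mH · 1.33 nF) = 237000 rad/s.
ζ = (R/2)·√(C/L) = (3340/2)·√(1.33 nF/13.4 mH) = 0.526.
ω_d = ω_n√(1−ζ²) = 201000 rad/s. t_p = π/ω_d = 0.0000156 s.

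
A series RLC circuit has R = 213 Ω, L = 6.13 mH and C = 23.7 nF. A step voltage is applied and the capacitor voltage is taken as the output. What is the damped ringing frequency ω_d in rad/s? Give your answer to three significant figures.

For a series RLC circuit (capacitor voltage as output), ω_n = 1/√(LC) = 1/√(6.13 mH · 23.7 nF) = 83000 rad/s.
ζ = (R/2)·√(C/L) = (213/2)·√(23.7 nF/6.13 mH) = 0.209.
The damped frequency ω_d = ω_n√(1−ζ²) = 81100 rad/s.

ω_d ≈ 81100 rad/s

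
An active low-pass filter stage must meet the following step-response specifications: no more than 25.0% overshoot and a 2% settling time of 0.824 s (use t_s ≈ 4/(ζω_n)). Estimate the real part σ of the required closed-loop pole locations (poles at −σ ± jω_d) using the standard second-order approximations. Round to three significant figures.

The settling-time spec alone fixes σ = ζω_n = 4/t_s = 4/0.824 = 4.85.
(Overshoot then fixes ζ = 0.404 and hence ω_d = σ·√(1−ζ²)/ζ = 11.0 rad/s.)

σ ≈ 4.85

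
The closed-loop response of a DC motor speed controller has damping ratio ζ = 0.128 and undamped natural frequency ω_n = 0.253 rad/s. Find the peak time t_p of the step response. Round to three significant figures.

t_p ≈ 12.5 s

The damped frequency is ω_d = ω_n√(1−ζ²) = 0.253·√(1−0.0164) = 0.251 rad/s.
Peak time t_p = π/ω_d = π/0.251 = 12.5 s.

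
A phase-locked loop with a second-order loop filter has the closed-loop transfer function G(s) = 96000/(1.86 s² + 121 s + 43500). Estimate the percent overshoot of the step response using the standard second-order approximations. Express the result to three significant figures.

%OS ≈ 50.5%

Dividing through by 1.86: denominator becomes s² + 65.05 s + 23390.
So ω_n = √23390 = 153 rad/s and ζ = 65.05/(2·153) = 0.213.
%OS = 100·exp(−πζ/√(1−ζ²)) = 50.5%.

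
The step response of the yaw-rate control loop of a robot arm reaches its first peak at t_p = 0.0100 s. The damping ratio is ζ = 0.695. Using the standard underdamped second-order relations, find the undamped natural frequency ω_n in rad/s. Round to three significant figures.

ω_n ≈ 437 rad/s

Peak time t_p = π/ω_d, so ω_d = π/t_p = π/0.0100 = 314 rad/s.
ω_n = ω_d/√(1−ζ²) = 314/√0.517 = 437 rad/s.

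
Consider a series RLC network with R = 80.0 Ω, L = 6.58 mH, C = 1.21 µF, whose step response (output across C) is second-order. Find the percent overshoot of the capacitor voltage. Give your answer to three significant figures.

For a series RLC circuit (capacitor voltage as output), ω_n = 1/√(LC) = 1/√(6.58 mH · 1.21 µF) = 11200 rad/s.
ζ = (R/2)·√(C/L) = (80.0/2)·√(1.21 µF/6.58 mH) = 0.542.
%OS = 100·exp(−πζ/√(1−ζ²)) = 13.2%.

%OS ≈ 13.2%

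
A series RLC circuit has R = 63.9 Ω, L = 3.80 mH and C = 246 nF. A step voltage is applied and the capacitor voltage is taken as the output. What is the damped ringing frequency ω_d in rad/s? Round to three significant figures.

For a series RLC circuit (capacitor voltage as output), ω_n = 1/√(LC) = 1/√(3.80 mH · 246 nF) = 32700 rad/s.
ζ = (R/2)·√(C/L) = (63.9/2)·√(246 nF/3.80 mH) = 0.257.
The damped frequency ω_d = ω_n√(1−ζ²) = 31600 rad/s.

ω_d ≈ 31600 rad/s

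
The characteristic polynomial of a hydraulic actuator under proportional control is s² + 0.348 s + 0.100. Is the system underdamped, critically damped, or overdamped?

a² − 4b = 0.348² − 4·0.100 < 0 (complex roots); the system is underdamped.

underdamped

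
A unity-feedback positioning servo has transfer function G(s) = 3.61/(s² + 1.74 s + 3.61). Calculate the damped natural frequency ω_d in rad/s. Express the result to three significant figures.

ω_n = √3.61 = 1.90 rad/s; ζ = 1.74/(2·1.90) = 0.458.
The damped frequency ω_d = ω_n√(1−ζ²) = 1.69 rad/s.

ω_d ≈ 1.69 rad/s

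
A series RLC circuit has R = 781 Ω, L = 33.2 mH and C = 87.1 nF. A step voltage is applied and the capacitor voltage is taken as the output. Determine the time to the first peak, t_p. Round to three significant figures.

For a series RLC circuit (capacitor voltage as output), ω_n = 1/√(LC) = 1/√(33.2 mH · 87.1 nF) = 18600 rad/s.
ζ = (R/2)·√(C/L) = (781/2)·√(87.1 nF/33.2 mH) = 0.633.
ω_d = ω_n√(1−ζ²) = 14400 rad/s. t_p = π/ω_d = 0.000218 s.

t_p ≈ 0.000218 s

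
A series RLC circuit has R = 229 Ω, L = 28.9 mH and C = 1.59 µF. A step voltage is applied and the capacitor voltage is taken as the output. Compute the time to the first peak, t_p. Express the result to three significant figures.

For a series RLC circuit (capacitor voltage as output), ω_n = 1/√(LC) = 1/√(28.9 mH · 1.59 µF) = 4670 rad/s.
ζ = (R/2)·√(C/L) = (229/2)·√(1.59 µF/28.9 mH) = 0.849.
ω_d = ω_n√(1−ζ²) = 2460 rad/s. t_p = π/ω_d = 0.00128 s.

t_p ≈ 0.00128 s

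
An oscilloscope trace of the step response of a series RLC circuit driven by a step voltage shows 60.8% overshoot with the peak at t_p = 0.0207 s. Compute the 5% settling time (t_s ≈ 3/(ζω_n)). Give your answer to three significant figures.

From the overshoot, ζ = −ln(OS)/√(π²+ln²(OS)) = 0.156.
t_p = π/ω_d ⇒ ω_d = 152 rad/s; then ω_n = ω_d/√(1−ζ²) = 154 rad/s.
t_s ≈ 3/(ζω_n) = 3/(0.156·154) = 0.125 s.

t_s ≈ 0.125 s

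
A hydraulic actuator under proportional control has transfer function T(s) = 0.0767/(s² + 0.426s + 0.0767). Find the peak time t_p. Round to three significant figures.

Comparing the denominator to s² + 2ζω_n s + ω_n²: ω_n = √0.0767 = 0.277 rad/s, and 2ζω_n = 0.426 so ζ = 0.426/(2·0.277) = 0.769.
The damped frequency ω_d = ω_n√(1−ζ²) = 0.177 rad/s. Then t_p = π/ω_d = 17.7 s.

t_p ≈ 17.7 s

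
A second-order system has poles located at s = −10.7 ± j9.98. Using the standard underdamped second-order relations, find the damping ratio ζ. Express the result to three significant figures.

The poles are at −σ ± jω_d with σ = 10.7 and ω_d = 9.98, so ω_n = √(σ²+ω_d²) = 14.6 rad/s and ζ = σ/ω_n = 0.731.

ζ ≈ 0.731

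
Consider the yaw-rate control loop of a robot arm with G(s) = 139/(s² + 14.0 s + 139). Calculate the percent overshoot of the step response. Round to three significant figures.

%OS ≈ 9.85%

Matching coefficients with s² + 2ζω_n s + ω_n² gives ω_n² = 139 ⇒ ω_n = 11.8 rad/s, and ζ = 14.0/(2ω_n) = 0.594.
Overshoot: exp(−π·0.594/√(1−0.594²)) = 0.0985, i.e. 9.85%.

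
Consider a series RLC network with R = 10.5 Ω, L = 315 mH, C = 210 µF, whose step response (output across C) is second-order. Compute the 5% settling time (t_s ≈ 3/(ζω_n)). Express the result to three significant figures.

For a series RLC circuit (capacitor voltage as output), ω_n = 1/√(LC) = 1/√(315 mH · 210 µF) = 123 rad/s.
ζ = (R/2)·√(C/L) = (10.5/2)·√(210 µF/315 mH) = 0.136.
t_s ≈ 3/(ζω_n) = 0.180 s.

t_s ≈ 0.180 s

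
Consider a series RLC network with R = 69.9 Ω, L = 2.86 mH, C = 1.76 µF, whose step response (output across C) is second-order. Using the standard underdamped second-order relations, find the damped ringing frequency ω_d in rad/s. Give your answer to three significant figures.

ω_d ≈ 7020 rad/s

For a series RLC circuit (capacitor voltage as output), ω_n = 1/√(LC) = 1/√(2.86 mH · 1.76 µF) = 14100 rad/s.
ζ = (R/2)·√(C/L) = (69.9/2)·√(1.76 µF/2.86 mH) = 0.867.
The damped frequency ω_d = ω_n√(1−ζ²) = 7020 rad/s.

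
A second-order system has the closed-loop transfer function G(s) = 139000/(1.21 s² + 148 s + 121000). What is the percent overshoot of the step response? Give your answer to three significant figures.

Dividing through by 1.21: denominator becomes s² + 122.3 s + 100000.
So ω_n = √100000 = 316 rad/s and ζ = 122.3/(2·316) = 0.193.
%OS = 100 e^{−πζ/√(1−ζ²)} with ζ = 0.193 gives 53.8%.

%OS ≈ 53.8%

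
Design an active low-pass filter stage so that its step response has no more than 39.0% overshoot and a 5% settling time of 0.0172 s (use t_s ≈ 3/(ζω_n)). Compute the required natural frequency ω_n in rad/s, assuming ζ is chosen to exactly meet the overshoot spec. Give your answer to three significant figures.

ω_n ≈ 608 rad/s

Inverting the overshoot relation: ζ = |ln 0.390|/√(π² + ln²0.390) = 0.287.
From t_s ≈ 3/(ζω_n): ω_n = 3/(ζ·t_s) = 3/(0.287·0.0172) = 608 rad/s.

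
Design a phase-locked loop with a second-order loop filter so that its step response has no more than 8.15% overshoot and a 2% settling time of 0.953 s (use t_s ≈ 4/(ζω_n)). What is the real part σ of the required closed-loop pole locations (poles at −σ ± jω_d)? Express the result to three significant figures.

The settling-time spec alone fixes σ = ζω_n = 4/t_s = 4/0.953 = 4.20.
(Overshoot then fixes ζ = 0.624 and hence ω_d = σ·√(1−ζ²)/ζ = 5.26 rad/s.)

σ ≈ 4.20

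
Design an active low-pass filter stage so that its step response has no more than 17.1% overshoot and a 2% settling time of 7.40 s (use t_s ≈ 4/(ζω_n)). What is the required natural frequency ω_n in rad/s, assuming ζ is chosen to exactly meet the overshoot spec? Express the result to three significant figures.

From %OS = 100·exp(−πζ/√(1−ζ²)), invert to get ζ = −ln(OS)/√(π² + ln²(OS)) with OS = 0.171.
−ln 0.171 = 1.766, so ζ = 1.766/√(π² + 3.119) = 0.490.
From t_s ≈ 4/(ζω_n): ω_n = 4/(ζ·t_s) = 4/(0.490·7.40) = 1.10 rad/s.

ω_n ≈ 1.10 rad/s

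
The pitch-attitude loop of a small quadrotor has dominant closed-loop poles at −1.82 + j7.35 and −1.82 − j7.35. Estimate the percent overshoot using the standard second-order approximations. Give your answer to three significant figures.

%OS ≈ 45.9%

The poles are at −σ ± jω_d with σ = 1.82 and ω_d = 7.35, so ω_n = √(σ²+ω_d²) = 7.57 rad/s and ζ = σ/ω_n = 0.240.
%OS = 100 e^{−πζ/√(1−ζ²)} with ζ = 0.240 gives 45.9%.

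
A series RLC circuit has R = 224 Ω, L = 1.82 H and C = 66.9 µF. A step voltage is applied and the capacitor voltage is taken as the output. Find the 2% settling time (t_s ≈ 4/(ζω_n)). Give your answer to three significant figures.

For a series RLC circuit (capacitor voltage as output), ω_n = 1/√(LC) = 1/√(1.82 H · 66.9 µF) = 90.6 rad/s.
ζ = (R/2)·√(C/L) = (224/2)·√(66.9 µF/1.82 H) = 0.679.
t_s ≈ 4/(ζω_n) = 0.0650 s.

t_s ≈ 0.0650 s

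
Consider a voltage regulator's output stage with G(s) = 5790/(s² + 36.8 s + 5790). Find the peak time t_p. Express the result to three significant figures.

t_p ≈ 0.0425 s

Comparing the denominator to s² + 2ζω_n s + ω_n²: ω_n = √5790 = 76.1 rad/s, and 2ζω_n = 36.8 so ζ = 36.8/(2·76.1) = 0.242.
ω_d = 76.1·√(1 − 0.242²) = 73.8 rad/s. Then t_p = π/ω_d = 0.0425 s.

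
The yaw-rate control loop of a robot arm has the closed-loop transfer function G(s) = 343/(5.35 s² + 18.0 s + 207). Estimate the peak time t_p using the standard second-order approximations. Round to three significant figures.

Dividing through by 5.35: denominator becomes s² + 3.364 s + 38.69.
So ω_n = √38.69 = 6.22 rad/s and ζ = 3.364/(2·6.22) = 0.270.
ω_d = 6.22·√(1 − 0.270²) = 5.99 rad/s. t_p = π/ω_d = 0.525 s.

t_p ≈ 0.525 s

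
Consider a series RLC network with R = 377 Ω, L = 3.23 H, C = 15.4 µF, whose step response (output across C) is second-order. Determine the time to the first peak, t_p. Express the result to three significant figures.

For a series RLC circuit (capacitor voltage as output), ω_n = 1/√(LC) = 1/√(3.23 H · 15.4 µF) = 142 rad/s.
ζ = (R/2)·√(C/L) = (377/2)·√(15.4 µF/3.23 H) = 0.412.
ω_d = ω_n√(1−ζ²) = 129 rad/s. t_p = π/ω_d = 0.0243 s.

t_p ≈ 0.0243 s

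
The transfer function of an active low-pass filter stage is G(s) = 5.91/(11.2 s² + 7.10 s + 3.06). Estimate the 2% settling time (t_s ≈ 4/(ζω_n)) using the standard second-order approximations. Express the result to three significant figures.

t_s ≈ 12.6 s

Dividing through by 11.2: denominator becomes s² + 0.6339 s + 0.2732.
So ω_n = √0.2732 = 0.523 rad/s and ζ = 0.6339/(2·0.523) = 0.606.
t_s ≈ 4/(ζω_n) = 12.6 s.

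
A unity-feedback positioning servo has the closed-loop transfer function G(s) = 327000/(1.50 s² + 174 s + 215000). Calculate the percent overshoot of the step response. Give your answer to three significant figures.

Dividing through by 1.50: denominator becomes s² + 116.0 s + 143300.
So ω_n = √143300 = 379 rad/s and ζ = 116.0/(2·379) = 0.153.
%OS = 100 e^{−πζ/√(1−ζ²)} with ζ = 0.153 gives 61.4%.

%OS ≈ 61.4%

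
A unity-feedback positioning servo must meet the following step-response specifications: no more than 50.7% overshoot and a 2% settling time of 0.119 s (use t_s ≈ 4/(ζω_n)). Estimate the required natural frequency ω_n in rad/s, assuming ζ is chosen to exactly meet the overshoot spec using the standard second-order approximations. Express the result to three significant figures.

ω_n ≈ 159 rad/s

Inverting the overshoot relation: ζ = |ln 0.507|/√(π² + ln²0.507) = 0.211.
From t_s ≈ 4/(ζω_n): ω_n = 4/(ζ·t_s) = 4/(0.211·0.119) = 159 rad/s.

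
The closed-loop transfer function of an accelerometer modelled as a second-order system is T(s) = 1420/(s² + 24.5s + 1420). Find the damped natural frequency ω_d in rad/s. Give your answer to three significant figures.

ω_n = √1420 = 37.7 rad/s; ζ = 24.5/(2·37.7) = 0.325.
ω_d = ω_n√(1−ζ²) = 35.6 rad/s.

ω_d ≈ 35.6 rad/s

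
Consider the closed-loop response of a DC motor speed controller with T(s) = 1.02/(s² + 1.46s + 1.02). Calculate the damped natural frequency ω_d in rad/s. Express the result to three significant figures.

ω_d ≈ 0.698 rad/s

Comparing the denominator to s² + 2ζω_n s + ω_n²: ω_n = √1.02 = 1.01 rad/s, and 2ζω_n = 1.46 so ζ = 1.46/(2·1.01) = 0.723.
ω_d = ω_n√(1−ζ²) = 0.698 rad/s.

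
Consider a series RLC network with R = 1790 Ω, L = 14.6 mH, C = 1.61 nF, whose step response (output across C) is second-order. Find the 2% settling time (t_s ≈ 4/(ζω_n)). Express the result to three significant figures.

For a series RLC circuit (capacitor voltage as output), ω_n = 1/√(LC) = 1/√(14.6 mH · 1.61 nF) = 206000 rad/s.
ζ = (R/2)·√(C/L) = (1790/2)·√(1.61 nF/14.6 mH) = 0.297.
t_s ≈ 4/(ζω_n) = 0.0000653 s.

t_s ≈ 0.0000653 s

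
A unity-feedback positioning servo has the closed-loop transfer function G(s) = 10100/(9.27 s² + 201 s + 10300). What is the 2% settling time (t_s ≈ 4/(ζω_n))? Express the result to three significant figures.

t_s ≈ 0.369 s

Dividing through by 9.27: denominator becomes s² + 21.68 s + 1111.
So ω_n = √1111 = 33.3 rad/s and ζ = 21.68/(2·33.3) = 0.325.
t_s ≈ 4/(ζω_n) = 0.369 s.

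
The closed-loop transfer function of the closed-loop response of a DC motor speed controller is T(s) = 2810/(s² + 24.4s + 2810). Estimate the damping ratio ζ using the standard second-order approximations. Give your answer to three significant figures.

ω_n = √2810 = 53.0 rad/s; ζ = 24.4/(2·53.0) = 0.230.

ζ ≈ 0.230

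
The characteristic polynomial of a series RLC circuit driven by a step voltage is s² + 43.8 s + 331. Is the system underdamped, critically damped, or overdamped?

overdamped

a² − 4b = 590 > 0 (two distinct real roots); the system is overdamped.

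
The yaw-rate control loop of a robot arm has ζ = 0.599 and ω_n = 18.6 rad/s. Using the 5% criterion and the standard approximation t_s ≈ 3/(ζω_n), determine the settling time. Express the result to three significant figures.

t_s ≈ 0.269 s

t_s ≈ 3/(ζω_n) = 3/(0.599 × 18.6) = 0.269 s.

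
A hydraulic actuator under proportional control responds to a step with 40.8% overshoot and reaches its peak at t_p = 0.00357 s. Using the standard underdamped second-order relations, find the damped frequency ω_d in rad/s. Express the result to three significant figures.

t_p = π/ω_d, so ω_d = π/0.00357 = 880 rad/s.

ω_d ≈ 880 rad/s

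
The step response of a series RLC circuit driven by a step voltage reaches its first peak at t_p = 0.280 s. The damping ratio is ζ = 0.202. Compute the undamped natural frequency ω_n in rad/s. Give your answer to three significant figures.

Peak time t_p = π/ω_d, so ω_d = π/t_p = π/0.280 = 11.2 rad/s.
ω_n = ω_d/√(1−ζ²) = 11.2/√0.959 = 11.5 rad/s.

ω_n ≈ 11.5 rad/s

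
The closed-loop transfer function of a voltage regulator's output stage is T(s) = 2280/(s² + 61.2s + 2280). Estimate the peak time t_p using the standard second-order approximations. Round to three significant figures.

Comparing the denominator to s² + 2ζω_n s + ω_n²: ω_n = √2280 = 47.7 rad/s, and 2ζω_n = 61.2 so ζ = 61.2/(2·47.7) = 0.641.
ω_d = ω_n√(1−ζ²) = 36.7 rad/s. Then t_p = π/ω_d = 0.0857 s.

t_p ≈ 0.0857 s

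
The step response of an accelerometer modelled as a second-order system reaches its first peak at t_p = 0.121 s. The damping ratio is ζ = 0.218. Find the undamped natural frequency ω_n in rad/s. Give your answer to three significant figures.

Peak time t_p = π/ω_d, so ω_d = π/t_p = π/0.121 = 26.0 rad/s.
ω_n = ω_d/√(1−ζ²) = 26.0/√0.952 = 26.6 rad/s.

ω_n ≈ 26.6 rad/s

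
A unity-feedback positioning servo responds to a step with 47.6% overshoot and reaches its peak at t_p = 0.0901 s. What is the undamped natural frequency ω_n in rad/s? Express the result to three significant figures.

ω_n ≈ 35.8 rad/s

From the overshoot, ζ = −ln(OS)/√(π²+ln²(OS)) = 0.230.
t_p = π/ω_d ⇒ ω_d = 34.9 rad/s; then ω_n = ω_d/√(1−ζ²) = 35.8 rad/s.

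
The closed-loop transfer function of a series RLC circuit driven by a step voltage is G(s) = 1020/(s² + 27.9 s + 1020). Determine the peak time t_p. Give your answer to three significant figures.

Comparing the denominator to s² + 2ζω_n s + ω_n²: ω_n = √1020 = 31.9 rad/s, and 2ζω_n = 27.9 so ζ = 27.9/(2·31.9) = 0.437.
ω_d = ω_n√(1−ζ²) = 28.7 rad/s. Then t_p = π/ω_d = 0.109 s.

t_p ≈ 0.109 s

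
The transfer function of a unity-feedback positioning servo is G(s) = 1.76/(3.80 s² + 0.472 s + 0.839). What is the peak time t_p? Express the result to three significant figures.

t_p ≈ 6.75 s

Dividing through by 3.80: denominator becomes s² + 0.1242 s + 0.2208.
So ω_n = √0.2208 = 0.470 rad/s and ζ = 0.1242/(2·0.470) = 0.132.
ω_d = ω_n√(1−ζ²) = 0.466 rad/s. t_p = π/ω_d = 6.75 s.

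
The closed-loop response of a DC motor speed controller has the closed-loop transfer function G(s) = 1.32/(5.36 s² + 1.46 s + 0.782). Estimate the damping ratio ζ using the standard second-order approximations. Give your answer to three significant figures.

Dividing through by 5.36: denominator becomes s² + 0.2724 s + 0.1459.
So ω_n = √0.1459 = 0.382 rad/s and ζ = 0.2724/(2·0.382) = 0.357.

ζ ≈ 0.357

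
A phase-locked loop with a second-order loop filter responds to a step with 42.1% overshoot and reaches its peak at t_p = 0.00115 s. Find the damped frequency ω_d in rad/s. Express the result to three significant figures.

ω_d ≈ 2730 rad/s

t_p = π/ω_d, so ω_d = π/0.00115 = 2730 rad/s.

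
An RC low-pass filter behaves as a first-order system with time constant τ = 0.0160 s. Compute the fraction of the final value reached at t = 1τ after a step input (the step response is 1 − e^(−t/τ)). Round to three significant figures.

y/y_∞ ≈ 0.632

y(t)/y_∞ = 1 − e^(−t/τ) = 1 − e^(−1) = 1 − e^(−1.00) = 0.632.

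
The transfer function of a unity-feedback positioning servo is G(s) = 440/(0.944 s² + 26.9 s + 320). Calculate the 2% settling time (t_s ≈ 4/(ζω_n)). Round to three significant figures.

Dividing through by 0.944: denominator becomes s² + 28.50 s + 339.0.
So ω_n = √339.0 = 18.4 rad/s and ζ = 28.50/(2·18.4) = 0.774.
t_s ≈ 4/(ζω_n) = 0.281 s.

t_s ≈ 0.281 s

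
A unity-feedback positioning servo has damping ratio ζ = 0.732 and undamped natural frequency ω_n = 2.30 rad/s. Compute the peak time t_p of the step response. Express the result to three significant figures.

The damped frequency is ω_d = ω_n√(1−ζ²) = 2.30·√(1−0.536) = 1.57 rad/s.
Peak time t_p = π/ω_d = π/1.57 = 2.00 s.

t_p ≈ 2.00 s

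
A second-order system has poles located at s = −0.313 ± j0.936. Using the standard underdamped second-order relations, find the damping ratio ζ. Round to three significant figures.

ζ ≈ 0.317

|pole| = ω_n = √(0.313² + 0.936²) = 0.987 rad/s; ζ = cos θ = σ/ω_n = 0.317.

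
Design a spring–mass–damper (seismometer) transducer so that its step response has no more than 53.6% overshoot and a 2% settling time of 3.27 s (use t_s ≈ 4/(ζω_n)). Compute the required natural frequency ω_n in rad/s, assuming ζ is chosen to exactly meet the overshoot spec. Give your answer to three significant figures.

Inverting the overshoot relation: ζ = |ln 0.536|/√(π² + ln²0.536) = 0.195.
Then ω_n = 4/(ζ t_s) = 4/(0.195 × 3.27) = 6.28 rad/s.

ω_n ≈ 6.28 rad/s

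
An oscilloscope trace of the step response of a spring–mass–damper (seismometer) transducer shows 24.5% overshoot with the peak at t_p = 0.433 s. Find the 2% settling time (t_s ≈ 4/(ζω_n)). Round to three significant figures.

t_s ≈ 1.23 s

From the overshoot, ζ = −ln(OS)/√(π²+ln²(OS)) = 0.409.
t_p = π/ω_d ⇒ ω_d = 7.26 rad/s; then ω_n = ω_d/√(1−ζ²) = 7.95 rad/s.
t_s ≈ 4/(ζω_n) = 4/(0.409·7.95) = 1.23 s.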